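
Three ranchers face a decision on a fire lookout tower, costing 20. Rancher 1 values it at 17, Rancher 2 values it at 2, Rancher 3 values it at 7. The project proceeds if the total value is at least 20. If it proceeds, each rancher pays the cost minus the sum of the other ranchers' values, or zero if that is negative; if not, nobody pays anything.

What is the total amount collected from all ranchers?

Total value 26 ≥ cost 20, so it is built.
Rancher 1: others sum to 9; max(0, 20 - 9) = 11.
Rancher 2: others sum to 24; max(0, 20 - 24) = 0.
Rancher 3: others sum to 19; max(0, 20 - 19) = 1.
Total collected = 11 + 0 + 1 = 12.

12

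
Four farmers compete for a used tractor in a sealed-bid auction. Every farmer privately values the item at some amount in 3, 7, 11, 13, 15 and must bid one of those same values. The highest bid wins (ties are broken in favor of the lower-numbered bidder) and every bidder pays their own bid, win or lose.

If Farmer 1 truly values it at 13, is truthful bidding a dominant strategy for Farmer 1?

No

Consider the case where Farmer 2 bids 3, Farmer 3 bids 3 and Farmer 4 bids 3.
Truthful bid 13: wins, pays 13, utility 13 - 13 = 0.
Bid 3 instead: wins, pays 3, utility 13 - 3 = 10.
Since 10 > 0, bidding 3 is strictly better here, so truthful bidding is not dominant.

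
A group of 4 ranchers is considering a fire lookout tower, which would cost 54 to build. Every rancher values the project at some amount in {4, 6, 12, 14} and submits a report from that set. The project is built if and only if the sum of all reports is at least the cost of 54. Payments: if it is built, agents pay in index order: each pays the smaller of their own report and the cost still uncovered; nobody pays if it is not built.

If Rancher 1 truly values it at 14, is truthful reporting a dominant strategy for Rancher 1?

No

Consider the case where Rancher 2 reports 14, Rancher 3 reports 14 and Rancher 4 reports 14.
Truthful report 14: project built, pays 14, utility 14 - 14 = 0.
Report 12 instead: project built, pays 12, utility 14 - 12 = 2.
Since 2 > 0, reporting 12 is strictly better here, so truthful reporting is not dominant.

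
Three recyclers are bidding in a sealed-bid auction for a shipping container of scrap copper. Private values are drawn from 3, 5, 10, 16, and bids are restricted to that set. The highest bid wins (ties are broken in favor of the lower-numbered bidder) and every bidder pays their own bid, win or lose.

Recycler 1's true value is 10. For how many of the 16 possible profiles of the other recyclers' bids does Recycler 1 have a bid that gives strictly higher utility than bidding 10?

11

Others bid (3, 3): truth gives 0; bid 3 gives 7 > 0. Violating.
Others bid (3, 5): truth gives 0; bid 5 gives 5 > 0. Violating.
Others bid (3, 16): truth gives -10; bid 3 gives -3 > -10. Violating.
Others bid (5, 3): truth gives 0; bid 5 gives 5 > 0. Violating.
Others bid (3, 10): truth gives 0; no alternative beats it.
Others bid (5, 10): truth gives 0; no alternative beats it.
(Checking all 16 profiles: 11 have a profitable deviation, 5 do not.)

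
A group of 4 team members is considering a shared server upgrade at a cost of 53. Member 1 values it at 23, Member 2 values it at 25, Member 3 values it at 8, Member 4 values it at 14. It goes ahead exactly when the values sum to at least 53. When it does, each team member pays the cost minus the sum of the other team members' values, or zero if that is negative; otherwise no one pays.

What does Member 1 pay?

Total value 70 ≥ cost 53, so the project is built.
The other team members' values sum to 47.
Cost minus that sum is 53 - 47 = 6.

6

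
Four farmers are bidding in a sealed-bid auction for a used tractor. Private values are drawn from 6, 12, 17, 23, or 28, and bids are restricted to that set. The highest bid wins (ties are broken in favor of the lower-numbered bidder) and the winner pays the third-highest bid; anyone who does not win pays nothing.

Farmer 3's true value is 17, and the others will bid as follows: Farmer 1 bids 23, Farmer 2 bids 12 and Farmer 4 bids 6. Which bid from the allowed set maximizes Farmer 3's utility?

28

Bid 6: loses, pays 0, utility 0.
Bid 12: loses, pays 0, utility 0.
Bid 17: loses, pays 0, utility 0.
Bid 23: loses, pays 0, utility 0.
Bid 28: wins, pays 12, utility 17 - 12 = 5.
The best choice is 28 with utility 5.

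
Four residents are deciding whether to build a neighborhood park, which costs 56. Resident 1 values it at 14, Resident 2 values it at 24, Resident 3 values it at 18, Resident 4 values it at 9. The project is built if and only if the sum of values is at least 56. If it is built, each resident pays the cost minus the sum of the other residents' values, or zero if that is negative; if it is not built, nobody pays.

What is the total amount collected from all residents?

29

Total value 65 ≥ cost 56, so it is built.
Resident 1: others sum to 51; max(0, 56 - 51) = 5.
Resident 2: others sum to 41; max(0, 56 - 41) = 15.
Resident 3: others sum to 47; max(0, 56 - 47) = 9.
Resident 4: others sum to 56; max(0, 56 - 56) = 0.
Total collected = 5 + 15 + 9 + 0 = 29.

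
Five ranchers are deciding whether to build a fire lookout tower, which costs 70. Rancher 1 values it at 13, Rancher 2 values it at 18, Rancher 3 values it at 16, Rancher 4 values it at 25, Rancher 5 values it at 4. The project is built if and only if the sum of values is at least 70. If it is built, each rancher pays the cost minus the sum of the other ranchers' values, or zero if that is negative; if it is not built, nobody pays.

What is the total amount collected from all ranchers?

48

Total value 76 ≥ cost 70, so it is built.
Rancher 1: others sum to 63; max(0, 70 - 63) = 7.
Rancher 2: others sum to 58; max(0, 70 - 58) = 12.
Rancher 3: others sum to 60; max(0, 70 - 60) = 10.
Rancher 4: others sum to 51; max(0, 70 - 51) = 19.
Rancher 5: others sum to 72; max(0, 70 - 72) = 0.
Total collected = 7 + 12 + 10 + 19 + 0 = 48.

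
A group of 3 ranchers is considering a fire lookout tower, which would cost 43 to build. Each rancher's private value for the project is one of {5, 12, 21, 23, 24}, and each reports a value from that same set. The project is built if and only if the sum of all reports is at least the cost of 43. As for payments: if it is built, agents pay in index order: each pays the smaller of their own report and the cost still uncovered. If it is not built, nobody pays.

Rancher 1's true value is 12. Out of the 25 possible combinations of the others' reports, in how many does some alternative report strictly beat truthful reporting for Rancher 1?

Others report (21, 21): truth gives 0; report 5 gives 7 > 0. Violating.
Others report (21, 23): truth gives 0; report 5 gives 7 > 0. Violating.
Others report (21, 24): truth gives 0; report 5 gives 7 > 0. Violating.
Others report (23, 21): truth gives 0; report 5 gives 7 > 0. Violating.
Others report (5, 5): truth gives 0; no alternative beats it.
Others report (5, 12): truth gives 0; no alternative beats it.
(Checking all 25 profiles: 9 have a profitable deviation, 16 do not.)

9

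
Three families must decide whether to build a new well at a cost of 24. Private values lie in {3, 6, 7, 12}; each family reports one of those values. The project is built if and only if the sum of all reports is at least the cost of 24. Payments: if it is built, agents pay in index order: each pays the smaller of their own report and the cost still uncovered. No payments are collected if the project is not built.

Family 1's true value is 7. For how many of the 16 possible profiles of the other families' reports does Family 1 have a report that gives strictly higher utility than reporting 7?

Others report (6, 12): truth gives 0; report 6 gives 1 > 0. Violating.
Others report (7, 12): truth gives 0; report 6 gives 1 > 0. Violating.
Others report (12, 6): truth gives 0; report 6 gives 1 > 0. Violating.
Others report (12, 7): truth gives 0; report 6 gives 1 > 0. Violating.
Others report (3, 3): truth gives 0; no alternative beats it.
Others report (3, 6): truth gives 0; no alternative beats it.
(Checking all 16 profiles: 5 have a profitable deviation, 11 do not.)

5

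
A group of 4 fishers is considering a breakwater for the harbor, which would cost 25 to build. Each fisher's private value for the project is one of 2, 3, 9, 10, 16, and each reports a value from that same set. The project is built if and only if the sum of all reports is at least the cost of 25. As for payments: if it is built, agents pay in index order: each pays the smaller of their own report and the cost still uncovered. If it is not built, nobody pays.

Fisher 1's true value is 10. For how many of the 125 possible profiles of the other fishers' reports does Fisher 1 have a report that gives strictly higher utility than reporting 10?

96

Others report (2, 2, 16): truth gives 0; report 9 gives 1 > 0. Violating.
Others report (2, 3, 16): truth gives 0; report 9 gives 1 > 0. Violating.
Others report (2, 9, 9): truth gives 0; report 9 gives 1 > 0. Violating.
Others report (2, 9, 10): truth gives 0; report 9 gives 1 > 0. Violating.
Others report (2, 2, 2): truth gives 0; no alternative beats it.
Others report (2, 2, 3): truth gives 0; no alternative beats it.
(Checking all 125 profiles: 96 have a profitable deviation, 29 do not.)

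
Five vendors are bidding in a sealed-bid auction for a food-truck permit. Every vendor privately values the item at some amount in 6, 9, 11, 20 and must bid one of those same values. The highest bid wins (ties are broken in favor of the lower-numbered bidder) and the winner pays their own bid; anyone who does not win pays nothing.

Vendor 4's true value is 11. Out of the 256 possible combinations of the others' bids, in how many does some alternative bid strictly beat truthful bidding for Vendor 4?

2

Others bid (6, 6, 6, 6): truth gives 0; bid 9 gives 2 > 0. Violating.
Others bid (6, 6, 6, 9): truth gives 0; bid 9 gives 2 > 0. Violating.
Others bid (6, 6, 6, 11): truth gives 0; no alternative beats it.
Others bid (6, 6, 6, 20): truth gives 0; no alternative beats it.
(Checking all 256 profiles: 2 have a profitable deviation, 254 do not.)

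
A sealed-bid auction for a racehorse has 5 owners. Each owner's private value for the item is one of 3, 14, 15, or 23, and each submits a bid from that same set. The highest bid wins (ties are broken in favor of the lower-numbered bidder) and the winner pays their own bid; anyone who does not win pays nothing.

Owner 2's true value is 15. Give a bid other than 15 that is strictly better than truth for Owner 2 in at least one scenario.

Suppose Owner 1 bids 3, Owner 3 bids 3, Owner 4 bids 3 and Owner 5 bids 3.
Bid 15: wins, pays 15, utility 15 - 15 = 0.
Bid 14: wins, pays 14, utility 15 - 14 = 1.
So bidding 14 beats truth here (1 > 0).

14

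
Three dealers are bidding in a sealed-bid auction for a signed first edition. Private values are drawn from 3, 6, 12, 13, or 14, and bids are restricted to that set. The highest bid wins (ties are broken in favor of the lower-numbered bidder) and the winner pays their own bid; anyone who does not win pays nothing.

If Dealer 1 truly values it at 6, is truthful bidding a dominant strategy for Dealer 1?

Consider the case where Dealer 2 bids 3 and Dealer 3 bids 3.
Truthful bid 6: wins, pays 6, utility 6 - 6 = 0.
Bid 3 instead: wins, pays 3, utility 6 - 3 = 3.
Since 3 > 0, bidding 3 is strictly better here, so truthful bidding is not dominant.

No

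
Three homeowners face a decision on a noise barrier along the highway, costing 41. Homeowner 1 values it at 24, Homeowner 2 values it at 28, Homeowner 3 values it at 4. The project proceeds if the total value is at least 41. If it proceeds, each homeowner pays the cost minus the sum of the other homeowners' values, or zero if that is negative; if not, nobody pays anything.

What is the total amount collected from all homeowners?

Total value 56 ≥ cost 41, so it is built.
Homeowner 1: others sum to 32; max(0, 41 - 32) = 9.
Homeowner 2: others sum to 28; max(0, 41 - 28) = 13.
Homeowner 3: others sum to 52; max(0, 41 - 52) = 0.
Total collected = 9 + 13 + 0 = 22.

22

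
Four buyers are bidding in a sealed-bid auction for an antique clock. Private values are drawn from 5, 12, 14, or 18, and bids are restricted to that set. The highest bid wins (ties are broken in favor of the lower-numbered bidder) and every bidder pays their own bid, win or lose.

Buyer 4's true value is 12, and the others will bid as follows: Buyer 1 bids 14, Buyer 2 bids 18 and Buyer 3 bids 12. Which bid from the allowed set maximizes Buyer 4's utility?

5

Bid 5: loses but pays 5, utility -5.
Bid 12: loses but pays 12, utility -12.
Bid 14: loses but pays 14, utility -14.
Bid 18: loses but pays 18, utility -18.
The best choice is 5 with utility -5.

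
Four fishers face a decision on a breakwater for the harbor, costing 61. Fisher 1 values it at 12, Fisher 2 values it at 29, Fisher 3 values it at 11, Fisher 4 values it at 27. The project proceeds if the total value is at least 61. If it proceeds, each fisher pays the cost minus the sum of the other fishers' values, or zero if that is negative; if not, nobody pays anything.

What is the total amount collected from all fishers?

20

Total value 79 ≥ cost 61, so it is built.
Fisher 1: others sum to 67; max(0, 61 - 67) = 0.
Fisher 2: others sum to 50; max(0, 61 - 50) = 11.
Fisher 3: others sum to 68; max(0, 61 - 68) = 0.
Fisher 4: others sum to 52; max(0, 61 - 52) = 9.
Total collected = 0 + 11 + 0 + 9 = 20.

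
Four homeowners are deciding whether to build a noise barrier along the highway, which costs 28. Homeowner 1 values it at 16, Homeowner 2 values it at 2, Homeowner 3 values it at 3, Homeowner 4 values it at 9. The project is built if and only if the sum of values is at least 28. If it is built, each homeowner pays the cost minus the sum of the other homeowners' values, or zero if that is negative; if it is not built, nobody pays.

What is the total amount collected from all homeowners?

Total value 30 ≥ cost 28, so it is built.
Homeowner 1: others sum to 14; max(0, 28 - 14) = 14.
Homeowner 2: others sum to 28; max(0, 28 - 28) = 0.
Homeowner 3: others sum to 27; max(0, 28 - 27) = 1.
Homeowner 4: others sum to 21; max(0, 28 - 21) = 7.
Total collected = 14 + 0 + 1 + 7 = 22.

22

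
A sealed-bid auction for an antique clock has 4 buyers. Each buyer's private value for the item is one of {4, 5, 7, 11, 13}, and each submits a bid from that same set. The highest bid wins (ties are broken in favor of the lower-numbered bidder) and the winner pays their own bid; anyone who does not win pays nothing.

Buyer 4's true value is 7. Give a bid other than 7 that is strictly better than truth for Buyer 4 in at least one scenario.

Suppose Buyer 1 bids 4, Buyer 2 bids 4 and Buyer 3 bids 4.
Bid 7: wins, pays 7, utility 7 - 7 = 0.
Bid 5: wins, pays 5, utility 7 - 5 = 2.
So bidding 5 beats truth here (2 > 0).

5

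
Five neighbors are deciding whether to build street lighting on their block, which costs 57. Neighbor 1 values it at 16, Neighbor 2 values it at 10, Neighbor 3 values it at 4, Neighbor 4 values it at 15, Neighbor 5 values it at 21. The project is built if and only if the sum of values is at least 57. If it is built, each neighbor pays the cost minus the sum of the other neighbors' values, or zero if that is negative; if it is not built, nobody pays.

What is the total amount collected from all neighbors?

26

Total value 66 ≥ cost 57, so it is built.
Neighbor 1: others sum to 50; max(0, 57 - 50) = 7.
Neighbor 2: others sum to 56; max(0, 57 - 56) = 1.
Neighbor 3: others sum to 62; max(0, 57 - 62) = 0.
Neighbor 4: others sum to 51; max(0, 57 - 51) = 6.
Neighbor 5: others sum to 45; max(0, 57 - 45) = 12.
Total collected = 7 + 1 + 0 + 6 + 12 = 26.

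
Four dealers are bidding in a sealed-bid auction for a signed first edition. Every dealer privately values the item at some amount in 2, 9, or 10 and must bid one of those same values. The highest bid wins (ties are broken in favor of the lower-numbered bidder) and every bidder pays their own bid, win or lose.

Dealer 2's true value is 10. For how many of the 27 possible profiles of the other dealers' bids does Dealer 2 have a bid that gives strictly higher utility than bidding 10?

Others bid (2, 2, 2): truth gives 0; bid 9 gives 1 > 0. Violating.
Others bid (2, 2, 9): truth gives 0; bid 9 gives 1 > 0. Violating.
Others bid (2, 9, 2): truth gives 0; bid 9 gives 1 > 0. Violating.
Others bid (2, 9, 9): truth gives 0; bid 9 gives 1 > 0. Violating.
Others bid (2, 2, 10): truth gives 0; no alternative beats it.
Others bid (2, 9, 10): truth gives 0; no alternative beats it.
(Checking all 27 profiles: 13 have a profitable deviation, 14 do not.)

13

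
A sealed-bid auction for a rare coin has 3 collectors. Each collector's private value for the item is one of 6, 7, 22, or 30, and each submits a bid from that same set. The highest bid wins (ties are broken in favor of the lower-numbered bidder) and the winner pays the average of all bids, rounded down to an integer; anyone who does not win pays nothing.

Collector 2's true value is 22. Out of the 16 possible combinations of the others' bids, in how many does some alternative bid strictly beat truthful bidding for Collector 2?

Others bid (6, 6): truth gives 11; bid 7 gives 16 > 11. Violating.
Others bid (6, 7): truth gives 11; bid 7 gives 16 > 11. Violating.
Others bid (22, 6): truth gives 0; bid 30 gives 3 > 0. Violating.
Others bid (22, 7): truth gives 0; bid 30 gives 3 > 0. Violating.
Others bid (6, 22): truth gives 6; no alternative beats it.
Others bid (6, 30): truth gives 0; no alternative beats it.
(Checking all 16 profiles: 4 have a profitable deviation, 12 do not.)

4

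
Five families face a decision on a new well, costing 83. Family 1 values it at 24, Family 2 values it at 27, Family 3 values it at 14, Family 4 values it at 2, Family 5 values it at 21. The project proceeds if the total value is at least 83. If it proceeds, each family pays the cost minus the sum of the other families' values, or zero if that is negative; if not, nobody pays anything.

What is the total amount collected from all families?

66

Total value 88 ≥ cost 83, so it is built.
Family 1: others sum to 64; max(0, 83 - 64) = 19.
Family 2: others sum to 61; max(0, 83 - 61) = 22.
Family 3: others sum to 74; max(0, 83 - 74) = 9.
Family 4: others sum to 86; max(0, 83 - 86) = 0.
Family 5: others sum to 67; max(0, 83 - 67) = 16.
Total collected = 19 + 22 + 9 + 0 + 16 = 66.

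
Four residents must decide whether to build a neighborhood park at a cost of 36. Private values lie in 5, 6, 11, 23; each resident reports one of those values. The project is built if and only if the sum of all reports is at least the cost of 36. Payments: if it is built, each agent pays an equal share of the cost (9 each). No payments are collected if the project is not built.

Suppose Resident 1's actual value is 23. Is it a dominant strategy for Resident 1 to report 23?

Check each profile of the others' reports and compare truth against every alternative report.
Others report (5, 5, 5): truth gives 14, best alternative gives 0.
Others report (5, 5, 6): truth gives 14, best alternative gives 0.
Others report (5, 5, 11): truth gives 14, best alternative gives 0.
Others report (5, 6, 5): truth gives 14, best alternative gives 0.
Others report (5, 6, 6): truth gives 14, best alternative gives 0.
Others report (5, 6, 11): truth gives 14, best alternative gives 0.
(Remaining 58 profiles checked similarly; truth is weakly best in each.)
In every case the truthful report is at least as good as any alternative, so it is a dominant strategy.

Yes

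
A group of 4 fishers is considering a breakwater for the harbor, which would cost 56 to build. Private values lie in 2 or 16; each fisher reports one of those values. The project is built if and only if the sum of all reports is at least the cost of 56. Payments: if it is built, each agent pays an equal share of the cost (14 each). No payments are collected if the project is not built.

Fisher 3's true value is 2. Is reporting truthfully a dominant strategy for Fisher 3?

Yes

Check each profile of the others' reports and compare truth against every alternative report.
Others report (16, 16, 16): truth gives 0, best alternative gives -12.
Others report (2, 2, 2): truth gives 0, best alternative gives 0.
Others report (2, 2, 16): truth gives 0, best alternative gives 0.
Others report (2, 16, 2): truth gives 0, best alternative gives 0.
Others report (2, 16, 16): truth gives 0, best alternative gives 0.
Others report (16, 2, 2): truth gives 0, best alternative gives 0.
(Remaining 2 profiles checked similarly; truth is weakly best in each.)
In every case the truthful report is at least as good as any alternative, so it is a dominant strategy.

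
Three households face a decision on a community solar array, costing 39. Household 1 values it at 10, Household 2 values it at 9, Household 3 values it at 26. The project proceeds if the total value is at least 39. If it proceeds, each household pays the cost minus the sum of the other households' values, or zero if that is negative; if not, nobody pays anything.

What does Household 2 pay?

3

Total value 45 ≥ cost 39, so the project is built.
The other households' values sum to 36.
Cost minus that sum is 39 - 36 = 3.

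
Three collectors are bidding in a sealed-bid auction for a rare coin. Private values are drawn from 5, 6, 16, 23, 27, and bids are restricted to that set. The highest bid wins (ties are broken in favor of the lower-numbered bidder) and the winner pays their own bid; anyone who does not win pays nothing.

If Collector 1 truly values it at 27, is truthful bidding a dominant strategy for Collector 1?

Consider the case where Collector 2 bids 5 and Collector 3 bids 5.
Truthful bid 27: wins, pays 27, utility 27 - 27 = 0.
Bid 5 instead: wins, pays 5, utility 27 - 5 = 22.
Since 22 > 0, bidding 5 is strictly better here, so truthful bidding is not dominant.

No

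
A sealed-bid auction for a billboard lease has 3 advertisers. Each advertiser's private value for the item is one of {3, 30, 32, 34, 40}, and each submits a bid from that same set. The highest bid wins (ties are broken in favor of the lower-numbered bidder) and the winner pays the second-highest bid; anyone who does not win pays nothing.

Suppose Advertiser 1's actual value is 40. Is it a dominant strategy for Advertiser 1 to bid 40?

Check each profile of the others' bids and compare truth against every alternative bid.
Others bid (3, 3): truth gives 37, best alternative gives 37.
Others bid (3, 30): truth gives 10, best alternative gives 10.
Others bid (30, 3): truth gives 10, best alternative gives 10.
Others bid (30, 30): truth gives 10, best alternative gives 10.
Others bid (3, 32): truth gives 8, best alternative gives 8.
Others bid (30, 32): truth gives 8, best alternative gives 8.
(Remaining 19 profiles checked similarly; truth is weakly best in each.)
In every case the truthful bid is at least as good as any alternative, so it is a dominant strategy.

Yes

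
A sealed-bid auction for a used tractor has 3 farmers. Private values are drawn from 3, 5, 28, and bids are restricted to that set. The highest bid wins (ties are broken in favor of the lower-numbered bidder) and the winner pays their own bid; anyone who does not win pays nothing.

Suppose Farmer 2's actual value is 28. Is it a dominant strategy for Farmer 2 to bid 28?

No

Consider the case where Farmer 1 bids 3 and Farmer 3 bids 3.
Truthful bid 28: wins, pays 28, utility 28 - 28 = 0.
Bid 5 instead: wins, pays 5, utility 28 - 5 = 23.
Since 23 > 0, bidding 5 is strictly better here, so truthful bidding is not dominant.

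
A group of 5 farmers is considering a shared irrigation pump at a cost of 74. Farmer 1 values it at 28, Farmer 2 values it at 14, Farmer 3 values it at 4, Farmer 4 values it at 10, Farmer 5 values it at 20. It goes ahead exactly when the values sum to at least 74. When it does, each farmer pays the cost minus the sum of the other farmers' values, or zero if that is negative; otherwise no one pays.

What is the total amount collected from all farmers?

66

Total value 76 ≥ cost 74, so it is built.
Farmer 1: others sum to 48; max(0, 74 - 48) = 26.
Farmer 2: others sum to 62; max(0, 74 - 62) = 12.
Farmer 3: others sum to 72; max(0, 74 - 72) = 2.
Farmer 4: others sum to 66; max(0, 74 - 66) = 8.
Farmer 5: others sum to 56; max(0, 74 - 56) = 18.
Total collected = 26 + 12 + 2 + 8 + 18 = 66.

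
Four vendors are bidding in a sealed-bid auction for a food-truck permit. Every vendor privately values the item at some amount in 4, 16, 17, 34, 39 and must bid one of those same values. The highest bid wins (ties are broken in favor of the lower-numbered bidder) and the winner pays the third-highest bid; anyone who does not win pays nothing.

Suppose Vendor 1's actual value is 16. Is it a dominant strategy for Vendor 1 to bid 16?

Consider the case where Vendor 2 bids 4, Vendor 3 bids 4 and Vendor 4 bids 17.
Truthful bid 16: loses, pays 0, utility 0.
Bid 17 instead: wins, pays 4, utility 16 - 4 = 12.
Since 12 > 0, bidding 17 is strictly better here, so truthful bidding is not dominant.

No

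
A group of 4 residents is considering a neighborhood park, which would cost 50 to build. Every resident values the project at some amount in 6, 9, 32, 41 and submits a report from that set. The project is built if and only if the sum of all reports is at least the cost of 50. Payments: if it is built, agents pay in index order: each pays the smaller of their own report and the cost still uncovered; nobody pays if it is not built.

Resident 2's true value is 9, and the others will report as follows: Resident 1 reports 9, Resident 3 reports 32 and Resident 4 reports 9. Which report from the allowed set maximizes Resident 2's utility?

Report 6: project built, pays 6, utility 9 - 6 = 3.
Report 9: project built, pays 9, utility 9 - 9 = 0.
Report 32: project built, pays 32, utility 9 - 32 = -23.
Report 41: project built, pays 41, utility 9 - 41 = -32.
The best choice is 6 with utility 3.

6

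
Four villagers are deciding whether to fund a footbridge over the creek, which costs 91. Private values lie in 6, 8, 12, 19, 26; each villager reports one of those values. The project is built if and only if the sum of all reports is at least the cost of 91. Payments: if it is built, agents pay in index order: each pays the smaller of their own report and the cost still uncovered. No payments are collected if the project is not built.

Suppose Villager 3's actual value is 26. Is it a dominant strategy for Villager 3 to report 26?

Consider the case where Villager 1 reports 26, Villager 2 reports 26 and Villager 4 reports 26.
Truthful report 26: project built, pays 26, utility 26 - 26 = 0.
Report 19 instead: project built, pays 19, utility 26 - 19 = 7.
Since 7 > 0, reporting 19 is strictly better here, so truthful reporting is not dominant.

No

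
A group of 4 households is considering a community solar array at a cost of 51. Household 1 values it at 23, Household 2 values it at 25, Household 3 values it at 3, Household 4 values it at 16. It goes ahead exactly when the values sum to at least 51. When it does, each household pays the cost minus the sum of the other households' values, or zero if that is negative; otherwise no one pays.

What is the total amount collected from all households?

16

Total value 67 ≥ cost 51, so it is built.
Household 1: others sum to 44; max(0, 51 - 44) = 7.
Household 2: others sum to 42; max(0, 51 - 42) = 9.
Household 3: others sum to 64; max(0, 51 - 64) = 0.
Household 4: others sum to 51; max(0, 51 - 51) = 0.
Total collected = 7 + 9 + 0 + 0 = 16.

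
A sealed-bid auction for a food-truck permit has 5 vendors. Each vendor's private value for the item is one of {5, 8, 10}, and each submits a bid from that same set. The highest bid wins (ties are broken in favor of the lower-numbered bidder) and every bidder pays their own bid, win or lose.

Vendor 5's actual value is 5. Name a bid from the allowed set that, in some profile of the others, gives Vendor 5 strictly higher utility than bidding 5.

Suppose Vendor 1 bids 5, Vendor 2 bids 5, Vendor 3 bids 5 and Vendor 4 bids 5.
Bid 5: loses but pays 5, utility -5.
Bid 8: wins, pays 8, utility 5 - 8 = -3.
So bidding 8 beats truth here (-3 > -5).

8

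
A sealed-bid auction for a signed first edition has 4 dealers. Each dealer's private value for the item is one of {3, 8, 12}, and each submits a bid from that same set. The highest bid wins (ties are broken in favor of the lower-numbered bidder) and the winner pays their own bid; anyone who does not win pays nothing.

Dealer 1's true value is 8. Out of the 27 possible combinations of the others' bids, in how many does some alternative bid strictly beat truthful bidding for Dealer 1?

1

Others bid (3, 3, 3): truth gives 0; bid 3 gives 5 > 0. Violating.
Others bid (3, 3, 8): truth gives 0; no alternative beats it.
Others bid (3, 3, 12): truth gives 0; no alternative beats it.
(Checking all 27 profiles: 1 has a profitable deviation, 26 do not.)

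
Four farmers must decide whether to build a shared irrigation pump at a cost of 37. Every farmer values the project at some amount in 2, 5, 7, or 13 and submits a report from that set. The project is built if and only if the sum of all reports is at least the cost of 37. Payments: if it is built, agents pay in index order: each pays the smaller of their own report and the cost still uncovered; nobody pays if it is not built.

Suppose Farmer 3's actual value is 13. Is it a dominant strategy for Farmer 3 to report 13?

Consider the case where Farmer 1 reports 5, Farmer 2 reports 13 and Farmer 4 reports 13.
Truthful report 13: project built, pays 13, utility 13 - 13 = 0.
Report 7 instead: project built, pays 7, utility 13 - 7 = 6.
Since 6 > 0, reporting 7 is strictly better here, so truthful reporting is not dominant.

No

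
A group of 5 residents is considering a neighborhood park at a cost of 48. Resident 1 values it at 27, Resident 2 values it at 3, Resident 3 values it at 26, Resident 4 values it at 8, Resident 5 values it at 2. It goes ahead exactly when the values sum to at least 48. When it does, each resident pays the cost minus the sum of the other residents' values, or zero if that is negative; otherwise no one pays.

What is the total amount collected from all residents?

Total value 66 ≥ cost 48, so it is built.
Resident 1: others sum to 39; max(0, 48 - 39) = 9.
Resident 2: others sum to 63; max(0, 48 - 63) = 0.
Resident 3: others sum to 40; max(0, 48 - 40) = 8.
Resident 4: others sum to 58; max(0, 48 - 58) = 0.
Resident 5: others sum to 64; max(0, 48 - 64) = 0.
Total collected = 9 + 0 + 8 + 0 + 0 = 17.

17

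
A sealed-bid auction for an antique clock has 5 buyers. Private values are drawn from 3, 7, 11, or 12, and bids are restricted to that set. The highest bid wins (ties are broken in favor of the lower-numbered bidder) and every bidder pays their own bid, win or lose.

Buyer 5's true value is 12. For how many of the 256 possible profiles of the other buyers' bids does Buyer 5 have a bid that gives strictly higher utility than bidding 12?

191

Others bid (3, 3, 3, 3): truth gives 0; bid 7 gives 5 > 0. Violating.
Others bid (3, 3, 3, 7): truth gives 0; bid 11 gives 1 > 0. Violating.
Others bid (3, 3, 3, 12): truth gives -12; bid 3 gives -3 > -12. Violating.
Others bid (3, 3, 7, 3): truth gives 0; bid 11 gives 1 > 0. Violating.
Others bid (3, 3, 3, 11): truth gives 0; no alternative beats it.
Others bid (3, 3, 7, 11): truth gives 0; no alternative beats it.
(Checking all 256 profiles: 191 have a profitable deviation, 65 do not.)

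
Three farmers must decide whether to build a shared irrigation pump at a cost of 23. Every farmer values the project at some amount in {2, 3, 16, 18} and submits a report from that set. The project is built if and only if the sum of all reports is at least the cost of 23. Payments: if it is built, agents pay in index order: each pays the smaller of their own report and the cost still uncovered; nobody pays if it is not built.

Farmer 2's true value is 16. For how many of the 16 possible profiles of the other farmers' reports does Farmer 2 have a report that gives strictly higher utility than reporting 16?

Others report (2, 18): truth gives 0; report 3 gives 13 > 0. Violating.
Others report (3, 18): truth gives 0; report 2 gives 14 > 0. Violating.
Others report (16, 16): truth gives 9; report 2 gives 14 > 9. Violating.
Others report (16, 18): truth gives 9; report 2 gives 14 > 9. Violating.
Others report (2, 2): truth gives 0; no alternative beats it.
Others report (2, 3): truth gives 0; no alternative beats it.
(Checking all 16 profiles: 8 have a profitable deviation, 8 do not.)

8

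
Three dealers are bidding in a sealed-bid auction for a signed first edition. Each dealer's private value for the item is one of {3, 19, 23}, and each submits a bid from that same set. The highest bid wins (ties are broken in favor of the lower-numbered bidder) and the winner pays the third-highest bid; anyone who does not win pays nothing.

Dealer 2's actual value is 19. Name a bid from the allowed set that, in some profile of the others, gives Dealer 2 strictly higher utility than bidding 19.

23

Suppose Dealer 1 bids 3 and Dealer 3 bids 23.
Bid 19: loses, pays 0, utility 0.
Bid 23: wins, pays 3, utility 19 - 3 = 16.
So bidding 23 beats truth here (16 > 0).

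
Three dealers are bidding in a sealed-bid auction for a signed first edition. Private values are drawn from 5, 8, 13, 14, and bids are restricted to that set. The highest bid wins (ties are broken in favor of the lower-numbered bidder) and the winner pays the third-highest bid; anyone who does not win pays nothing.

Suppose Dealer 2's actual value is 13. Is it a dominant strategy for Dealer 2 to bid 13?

Consider the case where Dealer 1 bids 5 and Dealer 3 bids 14.
Truthful bid 13: loses, pays 0, utility 0.
Bid 14 instead: wins, pays 5, utility 13 - 5 = 8.
Since 8 > 0, bidding 14 is strictly better here, so truthful bidding is not dominant.

No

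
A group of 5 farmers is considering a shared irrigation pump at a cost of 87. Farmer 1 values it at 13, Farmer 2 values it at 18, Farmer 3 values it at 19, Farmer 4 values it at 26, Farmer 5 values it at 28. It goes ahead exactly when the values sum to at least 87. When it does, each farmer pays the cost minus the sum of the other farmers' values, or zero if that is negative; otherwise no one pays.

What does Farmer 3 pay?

Total value 104 ≥ cost 87, so the project is built.
The other farmers' values sum to 85.
Cost minus that sum is 87 - 85 = 2.

2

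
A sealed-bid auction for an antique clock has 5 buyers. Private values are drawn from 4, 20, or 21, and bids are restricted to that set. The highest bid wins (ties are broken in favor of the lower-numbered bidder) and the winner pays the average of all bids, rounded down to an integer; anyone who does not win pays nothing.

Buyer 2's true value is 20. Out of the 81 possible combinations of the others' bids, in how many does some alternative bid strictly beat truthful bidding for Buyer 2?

38

Others bid (4, 4, 4, 21): truth gives 0; bid 21 gives 10 > 0. Violating.
Others bid (4, 4, 20, 21): truth gives 0; bid 21 gives 6 > 0. Violating.
Others bid (4, 4, 21, 4): truth gives 0; bid 21 gives 10 > 0. Violating.
Others bid (4, 4, 21, 20): truth gives 0; bid 21 gives 6 > 0. Violating.
Others bid (4, 4, 4, 4): truth gives 13; no alternative beats it.
Others bid (4, 4, 4, 20): truth gives 10; no alternative beats it.
(Checking all 81 profiles: 38 have a profitable deviation, 43 do not.)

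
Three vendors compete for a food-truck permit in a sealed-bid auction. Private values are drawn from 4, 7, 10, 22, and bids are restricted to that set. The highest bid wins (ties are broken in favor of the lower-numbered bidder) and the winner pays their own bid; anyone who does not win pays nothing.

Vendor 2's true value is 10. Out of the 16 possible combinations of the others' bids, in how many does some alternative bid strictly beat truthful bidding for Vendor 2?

2

Others bid (4, 4): truth gives 0; bid 7 gives 3 > 0. Violating.
Others bid (4, 7): truth gives 0; bid 7 gives 3 > 0. Violating.
Others bid (4, 10): truth gives 0; no alternative beats it.
Others bid (4, 22): truth gives 0; no alternative beats it.
(Checking all 16 profiles: 2 have a profitable deviation, 14 do not.)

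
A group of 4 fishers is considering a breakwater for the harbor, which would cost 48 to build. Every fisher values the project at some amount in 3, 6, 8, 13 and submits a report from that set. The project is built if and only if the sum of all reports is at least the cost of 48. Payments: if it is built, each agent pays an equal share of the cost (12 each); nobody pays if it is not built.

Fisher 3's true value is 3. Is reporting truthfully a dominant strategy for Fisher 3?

Check each profile of the others' reports and compare truth against every alternative report.
Others report (3, 3, 3): truth gives 0, best alternative gives 0.
Others report (3, 3, 6): truth gives 0, best alternative gives 0.
Others report (3, 3, 8): truth gives 0, best alternative gives 0.
Others report (3, 3, 13): truth gives 0, best alternative gives 0.
Others report (3, 6, 3): truth gives 0, best alternative gives 0.
Others report (3, 6, 6): truth gives 0, best alternative gives 0.
(Remaining 58 profiles checked similarly; truth is weakly best in each.)
In every case the truthful report is at least as good as any alternative, so it is a dominant strategy.

Yes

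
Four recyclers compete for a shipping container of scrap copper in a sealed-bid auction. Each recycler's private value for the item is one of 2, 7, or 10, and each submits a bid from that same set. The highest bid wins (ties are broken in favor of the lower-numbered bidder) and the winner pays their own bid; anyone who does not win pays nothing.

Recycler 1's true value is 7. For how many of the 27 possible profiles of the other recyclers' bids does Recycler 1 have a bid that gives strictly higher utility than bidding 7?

Others bid (2, 2, 2): truth gives 0; bid 2 gives 5 > 0. Violating.
Others bid (2, 2, 7): truth gives 0; no alternative beats it.
Others bid (2, 2, 10): truth gives 0; no alternative beats it.
(Checking all 27 profiles: 1 has a profitable deviation, 26 do not.)

1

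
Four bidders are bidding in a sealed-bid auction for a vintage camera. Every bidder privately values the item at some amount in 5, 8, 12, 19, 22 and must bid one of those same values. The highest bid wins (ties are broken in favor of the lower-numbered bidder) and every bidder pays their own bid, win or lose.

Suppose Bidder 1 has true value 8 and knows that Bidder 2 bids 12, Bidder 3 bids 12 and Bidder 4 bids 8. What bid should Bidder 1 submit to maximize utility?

12

Bid 5: loses but pays 5, utility -5.
Bid 8: loses but pays 8, utility -8.
Bid 12: wins, pays 12, utility 8 - 12 = -4.
Bid 19: wins, pays 19, utility 8 - 19 = -11.
Bid 22: wins, pays 22, utility 8 - 22 = -14.
The best choice is 12 with utility -4.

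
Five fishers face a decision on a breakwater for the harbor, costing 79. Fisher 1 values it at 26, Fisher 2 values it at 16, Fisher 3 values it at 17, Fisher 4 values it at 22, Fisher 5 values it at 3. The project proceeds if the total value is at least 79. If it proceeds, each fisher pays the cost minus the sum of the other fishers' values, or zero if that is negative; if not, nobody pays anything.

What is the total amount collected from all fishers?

61

Total value 84 ≥ cost 79, so it is built.
Fisher 1: others sum to 58; max(0, 79 - 58) = 21.
Fisher 2: others sum to 68; max(0, 79 - 68) = 11.
Fisher 3: others sum to 67; max(0, 79 - 67) = 12.
Fisher 4: others sum to 62; max(0, 79 - 62) = 17.
Fisher 5: others sum to 81; max(0, 79 - 81) = 0.
Total collected = 21 + 11 + 12 + 17 + 0 = 61.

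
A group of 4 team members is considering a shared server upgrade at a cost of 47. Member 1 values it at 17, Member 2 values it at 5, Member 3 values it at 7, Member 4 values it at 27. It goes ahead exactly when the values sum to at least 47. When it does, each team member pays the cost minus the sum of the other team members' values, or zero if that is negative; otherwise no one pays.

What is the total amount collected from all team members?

26

Total value 56 ≥ cost 47, so it is built.
Member 1: others sum to 39; max(0, 47 - 39) = 8.
Member 2: others sum to 51; max(0, 47 - 51) = 0.
Member 3: others sum to 49; max(0, 47 - 49) = 0.
Member 4: others sum to 29; max(0, 47 - 29) = 18.
Total collected = 8 + 0 + 0 + 18 = 26.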